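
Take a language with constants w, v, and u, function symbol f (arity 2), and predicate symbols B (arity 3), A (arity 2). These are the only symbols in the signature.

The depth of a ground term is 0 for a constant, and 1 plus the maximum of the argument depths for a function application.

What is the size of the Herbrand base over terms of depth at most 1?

1872

First count ground terms of depth ≤ 1.
Let N_k count ground terms of depth at most k. Each non-constant term of depth ≤ k is some function symbol applied to depth-≤(k−1) arguments, giving N_k = 3 + N_{k-1}^2.
N_0 = 3
N_1 = 3 + 3^2 = 12
Explicitly: w, v, u, f(w, w), f(w, v), f(w, u), f(v, w), f(v, v), f(v, u), f(u, w), f(u, v), f(u, u).
So |H| = 12.
For each predicate symbol, the number of ground atoms is |H| raised to its arity; summing:
  B: 12^3 = 1728;  A: 12^2 = 144
Total ground atoms: 1728 + 144 = 1872.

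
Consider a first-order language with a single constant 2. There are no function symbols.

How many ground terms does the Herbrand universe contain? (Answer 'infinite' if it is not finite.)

There are no function symbols, so the only ground term is the single constant.
The Herbrand universe is {2}, finite with 1 element.

1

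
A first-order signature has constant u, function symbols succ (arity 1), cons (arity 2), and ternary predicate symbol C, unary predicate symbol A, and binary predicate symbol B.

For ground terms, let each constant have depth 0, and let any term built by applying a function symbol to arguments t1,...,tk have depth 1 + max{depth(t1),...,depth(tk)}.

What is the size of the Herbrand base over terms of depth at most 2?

2379

First count ground terms of depth ≤ 2.
Write N_k for the number of ground terms of depth ≤ k. A term of depth ≤ k is either a constant or a function symbol applied to arguments of depth ≤ k−1, so N_k = 1 + N_{k-1} + N_{k-1}^2.
N_0 = 1
N_1 = 1 + 1 + 1^2 = 3
N_2 = 1 + 3 + 3^2 = 13
So |H| = 13.
Ground atoms are formed by filling each argument slot of a predicate with a term from H, so an r-ary predicate gives |H|^r atoms:
  C: 13^3 = 2197;  A: 13;  B: 13^2 = 169
Total ground atoms: 2197 + 13 + 169 = 2379.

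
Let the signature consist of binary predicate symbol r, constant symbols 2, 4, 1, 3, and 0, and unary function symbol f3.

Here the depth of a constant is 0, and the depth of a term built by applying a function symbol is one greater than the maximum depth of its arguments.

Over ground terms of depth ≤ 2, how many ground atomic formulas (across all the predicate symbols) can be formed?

225

First count ground terms of depth ≤ 2.
Write N_k for the number of ground terms of depth ≤ k. A term of depth ≤ k is either a constant or a function symbol applied to arguments of depth ≤ k−1, so N_k = 5 + N_{k-1}.
N_0 = 5
N_1 = 5 + 5 = 10
N_2 = 5 + 10 = 15
So |H| = 15.
Ground atoms are formed by filling each argument slot of a predicate with a term from H, so an r-ary predicate gives |H|^r atoms:
  r: 15^2 = 225
Total ground atoms: 225.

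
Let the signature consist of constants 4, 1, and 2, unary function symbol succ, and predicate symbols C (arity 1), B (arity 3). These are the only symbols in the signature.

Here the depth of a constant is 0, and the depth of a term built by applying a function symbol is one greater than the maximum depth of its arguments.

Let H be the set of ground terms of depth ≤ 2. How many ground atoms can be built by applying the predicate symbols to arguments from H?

First count ground terms of depth ≤ 2.
If N_k denotes the number of depth-≤k ground terms, the 3 constants give N_0 = 3, and each function symbol of arity r contributes N_{k-1}^r new terms at level k: N_k = 3 + N_{k-1}.
N_0 = 3
N_1 = 3 + 3 = 6
N_2 = 3 + 6 = 9
So |H| = 9.
Ground atoms are formed by filling each argument slot of a predicate with a term from H, so an r-ary predicate gives |H|^r atoms:
  C: 9;  B: 9^3 = 729
Total ground atoms: 9 + 729 = 738.

738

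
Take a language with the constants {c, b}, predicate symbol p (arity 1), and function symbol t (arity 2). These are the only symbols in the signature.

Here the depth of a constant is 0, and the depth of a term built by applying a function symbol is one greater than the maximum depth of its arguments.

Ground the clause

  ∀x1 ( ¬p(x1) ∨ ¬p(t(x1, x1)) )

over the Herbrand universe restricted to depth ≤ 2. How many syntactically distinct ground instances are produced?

38

Ground terms of depth ≤ 2:
  Count level by level. With function symbols t/2, the terms of depth ≤ k are the 2 constants together with each function applied to depth-≤(k−1) tuples, so N_k = 2 + N_{k-1}^2.
  N_0 = 2
  N_1 = 2 + 2^2 = 6
  N_2 = 2 + 6^2 = 38
So there are 38 ground terms available for substitution.
The clause has 1 distinct variable (x1), which appears in the body. In the free term algebra distinct substitutions yield syntactically distinct ground instances.
Number of ground instances = 38.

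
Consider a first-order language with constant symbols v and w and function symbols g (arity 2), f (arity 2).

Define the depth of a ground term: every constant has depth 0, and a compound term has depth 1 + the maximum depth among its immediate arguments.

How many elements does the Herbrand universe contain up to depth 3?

81610

Let N_k = |{terms of depth ≤ k}|. Then N_0 = 2 and N_k = 2 + N_{k-1}^2 + N_{k-1}^2 for k ≥ 1 (one summand per function symbol, arity giving the exponent).
N_0 = 2
N_1 = 2 + 2^2 + 2^2 = 10
N_2 = 2 + 10^2 + 10^2 = 202
N_3 = 2 + 202^2 + 202^2 = 81610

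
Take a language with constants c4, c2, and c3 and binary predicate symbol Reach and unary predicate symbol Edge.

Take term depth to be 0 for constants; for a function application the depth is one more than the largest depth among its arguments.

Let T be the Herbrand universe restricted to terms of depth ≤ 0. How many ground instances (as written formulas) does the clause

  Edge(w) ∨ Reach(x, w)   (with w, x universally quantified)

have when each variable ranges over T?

Ground terms of depth ≤ 0:
  With no function symbols every ground term is a constant, so there are exactly 3 ground terms at every depth bound.
  N_0 = 3
So there are 3 ground terms available for substitution.
There are 2 variables to instantiate (w, x), each occurring in at least one literal, so different choices give different ground instances.
Number of ground instances = 3^2 = 9.

9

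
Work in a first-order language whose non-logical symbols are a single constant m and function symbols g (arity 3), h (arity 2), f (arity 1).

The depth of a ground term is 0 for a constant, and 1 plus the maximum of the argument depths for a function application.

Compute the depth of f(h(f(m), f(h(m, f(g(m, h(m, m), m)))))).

depth(f(m)) = 1 + depth(m) = 1 + 0 = 1
depth(h(m, m)) = 1 + max(0, 0) = 1
depth(g(m, h(m, m), m)) = 1 + max(0, 1, 0) = 2
depth(f(g(m, h(m, m), m))) = 1 + depth(g(m, h(m, m), m)) = 1 + 2 = 3
depth(h(m, f(g(m, h(m, m), m)))) = 1 + max(0, 3) = 4
depth(f(h(m, f(g(m, h(m, m), m))))) = 1 + depth(h(m, f(g(m, h(m, m), m)))) = 1 + 4 = 5
depth(h(f(m), f(h(m, f(g(m, h(m, m), m)))))) = 1 + max(1, 5) = 6
depth(f(h(f(m), f(h(m, f(g(m, h(m, m), m))))))) = 1 + depth(h(f(m), f(h(m, f(g(m, h(m, m), m)))))) = 1 + 6 = 7

7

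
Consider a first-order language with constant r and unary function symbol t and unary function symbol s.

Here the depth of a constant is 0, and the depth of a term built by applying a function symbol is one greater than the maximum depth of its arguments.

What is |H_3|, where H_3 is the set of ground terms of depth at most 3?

15

Let N_k count ground terms of depth at most k. Each non-constant term of depth ≤ k is some function symbol applied to depth-≤(k−1) arguments, giving N_k = 1 + N_{k-1} + N_{k-1}.
N_0 = 1
N_1 = 1 + 1 + 1 = 3
N_2 = 1 + 3 + 3 = 7
N_3 = 1 + 7 + 7 = 15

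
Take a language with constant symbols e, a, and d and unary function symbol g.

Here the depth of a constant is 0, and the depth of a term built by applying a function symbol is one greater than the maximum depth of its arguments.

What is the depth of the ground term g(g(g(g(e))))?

4

depth(g(e)) = 1 + depth(e) = 1 + 0 = 1
depth(g(g(e))) = 1 + depth(g(e)) = 1 + 1 = 2
depth(g(g(g(e)))) = 1 + depth(g(g(e))) = 1 + 2 = 3
depth(g(g(g(g(e))))) = 1 + depth(g(g(g(e)))) = 1 + 3 = 4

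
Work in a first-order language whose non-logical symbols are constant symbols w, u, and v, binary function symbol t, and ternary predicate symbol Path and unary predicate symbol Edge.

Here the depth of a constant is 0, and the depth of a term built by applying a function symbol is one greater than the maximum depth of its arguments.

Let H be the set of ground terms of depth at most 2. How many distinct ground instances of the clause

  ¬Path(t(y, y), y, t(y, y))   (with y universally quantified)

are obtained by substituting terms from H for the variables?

Ground terms of depth ≤ 2:
  Let N_k = |{terms of depth ≤ k}|. Then N_0 = 3 and N_k = 3 + N_{k-1}^2 for k ≥ 1 (one summand per function symbol, arity giving the exponent).
  N_0 = 3
  N_1 = 3 + 3^2 = 12
  N_2 = 3 + 12^2 = 147
So there are 147 ground terms available for substitution.
The clause has 1 distinct variable (y), which appears in the body. In the free term algebra distinct substitutions yield syntactically distinct ground instances.
Number of ground instances = 147.

147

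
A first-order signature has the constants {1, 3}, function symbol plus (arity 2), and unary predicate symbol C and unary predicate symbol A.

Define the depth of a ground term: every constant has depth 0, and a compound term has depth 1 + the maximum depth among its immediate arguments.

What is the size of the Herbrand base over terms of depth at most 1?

12

First count ground terms of depth ≤ 1.
Let N_k count ground terms of depth at most k. Each non-constant term of depth ≤ k is some function symbol applied to depth-≤(k−1) arguments, giving N_k = 2 + N_{k-1}^2.
N_0 = 2
N_1 = 2 + 2^2 = 6
Explicitly: 1, 3, plus(1, 1), plus(1, 3), plus(3, 1), plus(3, 3).
So |H| = 6.
Ground atoms are formed by filling each argument slot of a predicate with a term from H, so an r-ary predicate gives |H|^r atoms:
  C: 6;  A: 6
Total ground atoms: 6 + 6 = 12.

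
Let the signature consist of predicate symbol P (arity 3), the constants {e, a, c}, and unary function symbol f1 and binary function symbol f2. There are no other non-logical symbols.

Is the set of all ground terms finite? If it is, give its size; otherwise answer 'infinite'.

The signature has at least one function symbol (f1, arity 1) and at least one constant (e).
Iterating f1 gives infinitely many distinct ground terms: e, f1(e), f1(f1(e)), ...
So the Herbrand universe is infinite.

infinite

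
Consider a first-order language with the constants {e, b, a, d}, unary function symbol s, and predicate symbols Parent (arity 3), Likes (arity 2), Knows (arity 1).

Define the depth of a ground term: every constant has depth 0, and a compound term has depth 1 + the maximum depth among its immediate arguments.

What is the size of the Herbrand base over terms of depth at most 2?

1884

First count ground terms of depth ≤ 2.
Write N_k for the number of ground terms of depth ≤ k. A term of depth ≤ k is either a constant or a function symbol applied to arguments of depth ≤ k−1, so N_k = 4 + N_{k-1}.
N_0 = 4
N_1 = 4 + 4 = 8
N_2 = 4 + 8 = 12
Explicitly: e, b, a, d, s(e), s(b), s(a), s(d), s(s(e)), s(s(b)), s(s(a)), s(s(d)).
So |H| = 12.
A ground atom is a predicate applied to a tuple of terms from H, so the count is the sum over predicates of |H|^arity:
  Parent: 12^3 = 1728;  Likes: 12^2 = 144;  Knows: 12
Total ground atoms: 1728 + 144 + 12 = 1884.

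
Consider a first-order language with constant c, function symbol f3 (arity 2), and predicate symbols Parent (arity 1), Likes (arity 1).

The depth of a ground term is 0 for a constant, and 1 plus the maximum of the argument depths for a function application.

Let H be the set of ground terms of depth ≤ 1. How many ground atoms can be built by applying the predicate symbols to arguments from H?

4

First count ground terms of depth ≤ 1.
Let N_k = |{terms of depth ≤ k}|. Then N_0 = 1 and N_k = 1 + N_{k-1}^2 for k ≥ 1 (one summand per function symbol, arity giving the exponent).
N_0 = 1
N_1 = 1 + 1^2 = 2
Explicitly: c, f3(c, c).
So |H| = 2.
A ground atom is a predicate applied to a tuple of terms from H, so the count is the sum over predicates of |H|^arity:
  Parent: 2;  Likes: 2
Total ground atoms: 2 + 2 = 4.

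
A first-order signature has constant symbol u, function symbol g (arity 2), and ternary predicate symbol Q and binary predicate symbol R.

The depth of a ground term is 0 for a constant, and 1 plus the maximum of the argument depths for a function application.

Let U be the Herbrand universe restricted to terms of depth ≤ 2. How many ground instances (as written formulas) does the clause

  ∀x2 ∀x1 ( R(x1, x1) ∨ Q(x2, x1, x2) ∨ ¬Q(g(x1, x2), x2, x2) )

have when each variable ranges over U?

Ground terms of depth ≤ 2:
  Count level by level. With function symbols g/2, the terms of depth ≤ k are the 1 constant together with each function applied to depth-≤(k−1) tuples, so N_k = 1 + N_{k-1}^2.
  N_0 = 1
  N_1 = 1 + 1^2 = 2
  N_2 = 1 + 2^2 = 5
So there are 5 ground terms available for substitution.
Each of x2, x1 ranges independently over the available ground terms, and distinct assignments produce distinct instances.
Number of ground instances = 5^2 = 25.

25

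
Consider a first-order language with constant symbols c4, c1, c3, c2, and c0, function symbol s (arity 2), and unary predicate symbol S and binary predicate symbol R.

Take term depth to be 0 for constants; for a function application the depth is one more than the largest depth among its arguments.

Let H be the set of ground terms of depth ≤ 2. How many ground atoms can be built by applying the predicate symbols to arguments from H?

First count ground terms of depth ≤ 2.
Count level by level. With function symbols s/2, the terms of depth ≤ k are the 5 constants together with each function applied to depth-≤(k−1) tuples, so N_k = 5 + N_{k-1}^2.
N_0 = 5
N_1 = 5 + 5^2 = 30
N_2 = 5 + 30^2 = 905
So |H| = 905.
Each predicate of arity r yields |H|^r ground atoms (one per choice of an r-tuple from H):
  S: 905;  R: 905^2 = 819025
Total ground atoms: 905 + 819025 = 819930.

819930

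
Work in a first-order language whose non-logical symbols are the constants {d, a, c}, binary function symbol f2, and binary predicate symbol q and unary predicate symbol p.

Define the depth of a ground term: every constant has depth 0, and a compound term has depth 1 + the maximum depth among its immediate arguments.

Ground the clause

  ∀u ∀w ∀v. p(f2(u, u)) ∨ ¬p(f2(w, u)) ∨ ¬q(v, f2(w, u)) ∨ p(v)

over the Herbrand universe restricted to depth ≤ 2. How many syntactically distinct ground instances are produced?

3176523

Ground terms of depth ≤ 2:
  Count level by level. With function symbols f2/2, the terms of depth ≤ k are the 3 constants together with each function applied to depth-≤(k−1) tuples, so N_k = 3 + N_{k-1}^2.
  N_0 = 3
  N_1 = 3 + 3^2 = 12
  N_2 = 3 + 12^2 = 147
So there are 147 ground terms available for substitution.
The body mentions every one of the 3 quantified variables; since ground terms form a free algebra, no two substitutions collapse to the same formula.
Number of ground instances = 147^3 = 3176523.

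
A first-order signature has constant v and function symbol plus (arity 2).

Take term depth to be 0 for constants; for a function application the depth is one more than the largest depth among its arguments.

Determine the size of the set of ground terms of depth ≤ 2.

If N_k denotes the number of depth-≤k ground terms, the 1 constant gives N_0 = 1, and each function symbol of arity r contributes N_{k-1}^r new terms at level k: N_k = 1 + N_{k-1}^2.
N_0 = 1
N_1 = 1 + 1^2 = 2
N_2 = 1 + 2^2 = 5

5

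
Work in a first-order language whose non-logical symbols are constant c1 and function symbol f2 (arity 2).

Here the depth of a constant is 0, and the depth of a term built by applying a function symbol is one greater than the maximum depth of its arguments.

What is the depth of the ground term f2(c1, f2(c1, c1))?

2

depth(f2(c1, c1)) = 1 + max(0, 0) = 1
depth(f2(c1, f2(c1, c1))) = 1 + max(0, 1) = 2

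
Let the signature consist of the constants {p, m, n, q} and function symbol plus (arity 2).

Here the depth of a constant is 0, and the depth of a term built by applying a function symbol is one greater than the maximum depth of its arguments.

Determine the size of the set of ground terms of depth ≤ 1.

20

If N_k denotes the number of depth-≤k ground terms, the 4 constants give N_0 = 4, and each function symbol of arity r contributes N_{k-1}^r new terms at level k: N_k = 4 + N_{k-1}^2.
N_0 = 4
N_1 = 4 + 4^2 = 20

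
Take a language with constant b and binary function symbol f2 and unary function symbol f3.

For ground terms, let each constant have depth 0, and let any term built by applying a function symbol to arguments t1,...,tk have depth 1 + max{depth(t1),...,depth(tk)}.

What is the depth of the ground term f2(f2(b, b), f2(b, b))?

depth(f2(b, b)) = 1 + max(0, 0) = 1
depth(f2(f2(b, b), f2(b, b))) = 1 + max(1, 1) = 2

2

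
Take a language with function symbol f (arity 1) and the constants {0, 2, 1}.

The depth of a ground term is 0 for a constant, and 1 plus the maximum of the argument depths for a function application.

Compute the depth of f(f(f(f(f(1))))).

depth(f(1)) = 1 + depth(1) = 1 + 0 = 1
depth(f(f(1))) = 1 + depth(f(1)) = 1 + 1 = 2
depth(f(f(f(1)))) = 1 + depth(f(f(1))) = 1 + 2 = 3
depth(f(f(f(f(1))))) = 1 + depth(f(f(f(1)))) = 1 + 3 = 4
depth(f(f(f(f(f(1)))))) = 1 + depth(f(f(f(f(1))))) = 1 + 4 = 5

5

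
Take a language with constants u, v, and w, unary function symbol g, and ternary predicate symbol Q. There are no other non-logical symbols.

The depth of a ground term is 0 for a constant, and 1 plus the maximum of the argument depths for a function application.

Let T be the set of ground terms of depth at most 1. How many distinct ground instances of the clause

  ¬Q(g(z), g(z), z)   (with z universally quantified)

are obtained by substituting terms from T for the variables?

6

Ground terms of depth ≤ 1:
  Count level by level. With function symbols g/1, the terms of depth ≤ k are the 3 constants together with each function applied to depth-≤(k−1) tuples, so N_k = 3 + N_{k-1}.
  N_0 = 3
  N_1 = 3 + 3 = 6
  Explicitly: u, v, w, g(u), g(v), g(w).
So there are 6 ground terms available for substitution.
There is 1 variable to instantiate (z),  occurring in at least one literal, so different choices give different ground instances.
Number of ground instances = 6.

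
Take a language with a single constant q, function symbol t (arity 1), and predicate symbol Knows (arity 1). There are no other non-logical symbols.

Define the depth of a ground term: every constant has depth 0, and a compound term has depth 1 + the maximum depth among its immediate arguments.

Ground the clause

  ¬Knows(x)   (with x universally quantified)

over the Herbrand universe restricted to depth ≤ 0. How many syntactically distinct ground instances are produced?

Ground terms of depth ≤ 0:
  Count level by level. With function symbols t/1, the terms of depth ≤ k are the 1 constant together with each function applied to depth-≤(k−1) tuples, so N_k = 1 + N_{k-1}.
  N_0 = 1
  Explicitly: q.
So there is exactly 1 ground term available for substitution.
The variable x ranges independently over the available ground terms, and distinct assignments produce distinct instances.
Number of ground instances = 1.

1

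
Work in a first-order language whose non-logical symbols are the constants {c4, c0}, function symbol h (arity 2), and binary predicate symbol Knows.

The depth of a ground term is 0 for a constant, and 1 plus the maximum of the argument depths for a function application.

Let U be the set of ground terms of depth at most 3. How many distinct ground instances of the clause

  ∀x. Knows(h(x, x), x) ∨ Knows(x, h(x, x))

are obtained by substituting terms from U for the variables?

1446

Ground terms of depth ≤ 3:
  Count level by level. With function symbols h/2, the terms of depth ≤ k are the 2 constants together with each function applied to depth-≤(k−1) tuples, so N_k = 2 + N_{k-1}^2.
  N_0 = 2
  N_1 = 2 + 2^2 = 6
  N_2 = 2 + 6^2 = 38
  N_3 = 2 + 38^2 = 1446
So there are 1446 ground terms available for substitution.
The variable x ranges independently over the available ground terms, and distinct assignments produce distinct instances.
Number of ground instances = 1446.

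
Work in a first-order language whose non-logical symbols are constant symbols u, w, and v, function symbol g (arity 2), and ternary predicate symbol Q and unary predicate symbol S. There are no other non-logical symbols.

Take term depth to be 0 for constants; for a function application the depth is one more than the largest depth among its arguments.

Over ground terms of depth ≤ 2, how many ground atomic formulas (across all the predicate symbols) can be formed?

3176670

First count ground terms of depth ≤ 2.
Write N_k for the number of ground terms of depth ≤ k. A term of depth ≤ k is either a constant or a function symbol applied to arguments of depth ≤ k−1, so N_k = 3 + N_{k-1}^2.
N_0 = 3
N_1 = 3 + 3^2 = 12
N_2 = 3 + 12^2 = 147
So |H| = 147.
For each predicate symbol, the number of ground atoms is |H| raised to its arity; summing:
  Q: 147^3 = 3176523;  S: 147
Total ground atoms: 3176523 + 147 = 3176670.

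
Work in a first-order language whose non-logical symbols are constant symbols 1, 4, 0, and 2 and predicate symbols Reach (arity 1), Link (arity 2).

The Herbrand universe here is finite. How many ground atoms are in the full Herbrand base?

20

With no function symbols, the Herbrand universe is just the 4 constants.
Ground atoms per predicate: Reach: 4, Link: 4^2 = 16.
Herbrand base size = 4 + 16 = 20.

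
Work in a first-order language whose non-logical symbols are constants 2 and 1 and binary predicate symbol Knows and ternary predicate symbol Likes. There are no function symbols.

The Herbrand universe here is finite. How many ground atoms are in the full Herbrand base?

12

With no function symbols, the Herbrand universe is just the 2 constants.
Ground atoms per predicate: Knows: 2^2 = 4, Likes: 2^3 = 8.
Herbrand base size = 4 + 8 = 12.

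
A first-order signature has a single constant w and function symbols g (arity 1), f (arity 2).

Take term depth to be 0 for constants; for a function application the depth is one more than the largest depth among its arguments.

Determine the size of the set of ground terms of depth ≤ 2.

13

Write N_k for the number of ground terms of depth ≤ k. A term of depth ≤ k is either a constant or a function symbol applied to arguments of depth ≤ k−1, so N_k = 1 + N_{k-1} + N_{k-1}^2.
N_0 = 1
N_1 = 1 + 1 + 1^2 = 3
N_2 = 1 + 3 + 3^2 = 13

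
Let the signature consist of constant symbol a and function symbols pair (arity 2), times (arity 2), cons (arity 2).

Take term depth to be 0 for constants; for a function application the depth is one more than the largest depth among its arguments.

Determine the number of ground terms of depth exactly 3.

7155

Write N_k for the number of ground terms of depth ≤ k. A term of depth ≤ k is either a constant or a function symbol applied to arguments of depth ≤ k−1, so N_k = 1 + N_{k-1}^2 + N_{k-1}^2 + N_{k-1}^2.
N_0 = 1
N_1 = 1 + 1^2 + 1^2 + 1^2 = 4
N_2 = 1 + 4^2 + 4^2 + 4^2 = 49
N_3 = 1 + 49^2 + 49^2 + 49^2 = 7204
Terms of depth exactly 3: N_3 − N_2 = 7204 − 49 = 7155.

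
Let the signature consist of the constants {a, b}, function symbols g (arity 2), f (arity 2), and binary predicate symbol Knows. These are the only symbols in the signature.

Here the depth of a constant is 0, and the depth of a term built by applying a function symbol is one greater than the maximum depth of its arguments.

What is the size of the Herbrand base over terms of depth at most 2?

First count ground terms of depth ≤ 2.
Let N_k = |{terms of depth ≤ k}|. Then N_0 = 2 and N_k = 2 + N_{k-1}^2 + N_{k-1}^2 for k ≥ 1 (one summand per function symbol, arity giving the exponent).
N_0 = 2
N_1 = 2 + 2^2 + 2^2 = 10
N_2 = 2 + 10^2 + 10^2 = 202
So |H| = 202.
Each predicate of arity r yields |H|^r ground atoms (one per choice of an r-tuple from H):
  Knows: 202^2 = 40804
Total ground atoms: 40804.

40804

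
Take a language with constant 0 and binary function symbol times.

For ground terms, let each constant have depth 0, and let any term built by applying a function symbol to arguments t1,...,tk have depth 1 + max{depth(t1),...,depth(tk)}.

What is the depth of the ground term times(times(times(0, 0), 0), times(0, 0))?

3

depth(times(0, 0)) = 1 + max(0, 0) = 1
depth(times(times(0, 0), 0)) = 1 + max(1, 0) = 2
depth(times(times(times(0, 0), 0), times(0, 0))) = 1 + max(2, 1) = 3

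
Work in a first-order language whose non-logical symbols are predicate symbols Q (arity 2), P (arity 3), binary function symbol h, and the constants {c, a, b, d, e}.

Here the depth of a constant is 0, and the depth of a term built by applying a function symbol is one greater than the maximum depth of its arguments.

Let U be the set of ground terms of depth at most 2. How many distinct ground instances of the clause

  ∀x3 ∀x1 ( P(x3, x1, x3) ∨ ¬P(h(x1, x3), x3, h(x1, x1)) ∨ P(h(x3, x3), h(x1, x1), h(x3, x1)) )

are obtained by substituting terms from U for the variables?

819025

Ground terms of depth ≤ 2:
  Count level by level. With function symbols h/2, the terms of depth ≤ k are the 5 constants together with each function applied to depth-≤(k−1) tuples, so N_k = 5 + N_{k-1}^2.
  N_0 = 5
  N_1 = 5 + 5^2 = 30
  N_2 = 5 + 30^2 = 905
So there are 905 ground terms available for substitution.
The clause has 2 distinct variables (x3, x1), each appearing in the body. In the free term algebra distinct substitutions yield syntactically distinct ground instances.
Number of ground instances = 905^2 = 819025.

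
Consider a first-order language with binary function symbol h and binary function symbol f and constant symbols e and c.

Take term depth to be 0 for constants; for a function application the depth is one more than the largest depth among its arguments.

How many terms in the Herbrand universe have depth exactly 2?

Write N_k for the number of ground terms of depth ≤ k. A term of depth ≤ k is either a constant or a function symbol applied to arguments of depth ≤ k−1, so N_k = 2 + N_{k-1}^2 + N_{k-1}^2.
N_0 = 2
N_1 = 2 + 2^2 + 2^2 = 10
N_2 = 2 + 10^2 + 10^2 = 202
Terms of depth exactly 2: N_2 − N_1 = 202 − 10 = 192.

192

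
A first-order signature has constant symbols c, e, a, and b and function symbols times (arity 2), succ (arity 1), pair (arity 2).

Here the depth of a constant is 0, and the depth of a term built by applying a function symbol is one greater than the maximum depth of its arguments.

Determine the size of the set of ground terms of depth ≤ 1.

40

If N_k denotes the number of depth-≤k ground terms, the 4 constants give N_0 = 4, and each function symbol of arity r contributes N_{k-1}^r new terms at level k: N_k = 4 + N_{k-1}^2 + N_{k-1} + N_{k-1}^2.
N_0 = 4
N_1 = 4 + 4^2 + 4 + 4^2 = 40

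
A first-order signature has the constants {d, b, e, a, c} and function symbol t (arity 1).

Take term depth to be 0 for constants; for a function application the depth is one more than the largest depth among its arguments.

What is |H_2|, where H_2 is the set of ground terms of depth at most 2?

15

Let N_k count ground terms of depth at most k. Each non-constant term of depth ≤ k is some function symbol applied to depth-≤(k−1) arguments, giving N_k = 5 + N_{k-1}.
N_0 = 5
N_1 = 5 + 5 = 10
N_2 = 5 + 10 = 15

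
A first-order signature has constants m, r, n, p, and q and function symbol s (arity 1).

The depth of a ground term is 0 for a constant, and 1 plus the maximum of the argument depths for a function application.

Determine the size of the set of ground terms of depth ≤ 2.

If N_k denotes the number of depth-≤k ground terms, the 5 constants give N_0 = 5, and each function symbol of arity r contributes N_{k-1}^r new terms at level k: N_k = 5 + N_{k-1}.
N_0 = 5
N_1 = 5 + 5 = 10
N_2 = 5 + 10 = 15

15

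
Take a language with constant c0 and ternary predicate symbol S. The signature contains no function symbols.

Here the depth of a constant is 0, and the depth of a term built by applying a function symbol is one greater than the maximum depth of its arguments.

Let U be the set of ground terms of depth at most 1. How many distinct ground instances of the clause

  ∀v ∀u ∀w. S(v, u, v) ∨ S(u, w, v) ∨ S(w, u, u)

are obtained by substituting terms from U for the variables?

1

Ground terms of depth ≤ 1:
  With no function symbols every ground term is a constant, so there is exactly 1 ground term at every depth bound.
  N_0 = 1
  N_1 = 1
  Explicitly: c0.
So there is exactly 1 ground term available for substitution.
The body mentions every one of the 3 quantified variables; since ground terms form a free algebra, no two substitutions collapse to the same formula.
Number of ground instances = 1^3 = 1.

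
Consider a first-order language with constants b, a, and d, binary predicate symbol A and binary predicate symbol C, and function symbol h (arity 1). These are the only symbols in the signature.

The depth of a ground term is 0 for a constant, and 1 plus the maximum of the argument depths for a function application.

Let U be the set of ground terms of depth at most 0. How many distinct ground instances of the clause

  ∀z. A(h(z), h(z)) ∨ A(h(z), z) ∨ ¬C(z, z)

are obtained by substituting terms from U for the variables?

Ground terms of depth ≤ 0:
  Count level by level. With function symbols h/1, the terms of depth ≤ k are the 3 constants together with each function applied to depth-≤(k−1) tuples, so N_k = 3 + N_{k-1}.
  N_0 = 3
So there are 3 ground terms available for substitution.
The body mentions the single quantified variable z; since ground terms form a free algebra, no two substitutions collapse to the same formula.
Number of ground instances = 3.

3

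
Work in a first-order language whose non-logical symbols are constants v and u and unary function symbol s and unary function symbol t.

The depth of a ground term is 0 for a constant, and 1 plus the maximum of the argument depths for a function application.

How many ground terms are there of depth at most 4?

62

Let N_k count ground terms of depth at most k. Each non-constant term of depth ≤ k is some function symbol applied to depth-≤(k−1) arguments, giving N_k = 2 + N_{k-1} + N_{k-1}.
N_0 = 2
N_1 = 2 + 2 + 2 = 6
N_2 = 2 + 6 + 6 = 14
N_3 = 2 + 14 + 14 = 30
N_4 = 2 + 30 + 30 = 62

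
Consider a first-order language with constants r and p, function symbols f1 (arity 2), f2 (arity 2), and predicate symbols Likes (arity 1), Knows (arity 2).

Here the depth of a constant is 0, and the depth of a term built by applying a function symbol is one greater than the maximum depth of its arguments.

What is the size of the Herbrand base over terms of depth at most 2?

First count ground terms of depth ≤ 2.
Let N_k = |{terms of depth ≤ k}|. Then N_0 = 2 and N_k = 2 + N_{k-1}^2 + N_{k-1}^2 for k ≥ 1 (one summand per function symbol, arity giving the exponent).
N_0 = 2
N_1 = 2 + 2^2 + 2^2 = 10
N_2 = 2 + 10^2 + 10^2 = 202
So |H| = 202.
A ground atom is a predicate applied to a tuple of terms from H, so the count is the sum over predicates of |H|^arity:
  Likes: 202;  Knows: 202^2 = 40804
Total ground atoms: 202 + 40804 = 41006.

41006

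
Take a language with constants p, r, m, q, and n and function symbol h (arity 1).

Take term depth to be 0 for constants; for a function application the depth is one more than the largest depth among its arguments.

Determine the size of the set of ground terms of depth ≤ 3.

If N_k denotes the number of depth-≤k ground terms, the 5 constants give N_0 = 5, and each function symbol of arity r contributes N_{k-1}^r new terms at level k: N_k = 5 + N_{k-1}.
N_0 = 5
N_1 = 5 + 5 = 10
N_2 = 5 + 10 = 15
N_3 = 5 + 15 = 20

20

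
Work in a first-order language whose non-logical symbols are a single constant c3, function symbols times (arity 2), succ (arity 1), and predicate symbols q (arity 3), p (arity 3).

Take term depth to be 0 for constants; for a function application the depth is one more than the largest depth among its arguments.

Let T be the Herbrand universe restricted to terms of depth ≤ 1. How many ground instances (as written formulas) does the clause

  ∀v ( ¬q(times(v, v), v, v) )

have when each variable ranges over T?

Ground terms of depth ≤ 1:
  If N_k denotes the number of depth-≤k ground terms, the 1 constant gives N_0 = 1, and each function symbol of arity r contributes N_{k-1}^r new terms at level k: N_k = 1 + N_{k-1}^2 + N_{k-1}.
  N_0 = 1
  N_1 = 1 + 1^2 + 1 = 3
  Explicitly: c3, times(c3, c3), succ(c3).
So there are 3 ground terms available for substitution.
The clause has 1 distinct variable (v), which appears in the body. In the free term algebra distinct substitutions yield syntactically distinct ground instances.
Number of ground instances = 3.

3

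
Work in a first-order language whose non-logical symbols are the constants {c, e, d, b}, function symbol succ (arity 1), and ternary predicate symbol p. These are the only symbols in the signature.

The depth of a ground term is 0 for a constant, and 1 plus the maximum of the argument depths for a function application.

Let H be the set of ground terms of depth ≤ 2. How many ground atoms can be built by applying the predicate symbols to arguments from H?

1728

First count ground terms of depth ≤ 2.
Let N_k = |{terms of depth ≤ k}|. Then N_0 = 4 and N_k = 4 + N_{k-1} for k ≥ 1 (one summand per function symbol, arity giving the exponent).
N_0 = 4
N_1 = 4 + 4 = 8
N_2 = 4 + 8 = 12
Explicitly: c, e, d, b, succ(c), succ(e), succ(d), succ(b), succ(succ(c)), succ(succ(e)), succ(succ(d)), succ(succ(b)).
So |H| = 12.
For each predicate symbol, the number of ground atoms is |H| raised to its arity; summing:
  p: 12^3 = 1728
Total ground atoms: 1728.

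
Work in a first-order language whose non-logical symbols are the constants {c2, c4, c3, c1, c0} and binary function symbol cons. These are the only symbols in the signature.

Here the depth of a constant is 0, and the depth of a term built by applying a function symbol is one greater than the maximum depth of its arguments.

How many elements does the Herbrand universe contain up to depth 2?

Let N_k count ground terms of depth at most k. Each non-constant term of depth ≤ k is some function symbol applied to depth-≤(k−1) arguments, giving N_k = 5 + N_{k-1}^2.
N_0 = 5
N_1 = 5 + 5^2 = 30
N_2 = 5 + 30^2 = 905

905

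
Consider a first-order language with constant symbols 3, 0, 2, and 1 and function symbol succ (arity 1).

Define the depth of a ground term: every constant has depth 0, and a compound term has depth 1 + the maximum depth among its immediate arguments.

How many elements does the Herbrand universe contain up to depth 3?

16

Count level by level. With function symbols succ/1, the terms of depth ≤ k are the 4 constants together with each function applied to depth-≤(k−1) tuples, so N_k = 4 + N_{k-1}.
N_0 = 4
N_1 = 4 + 4 = 8
N_2 = 4 + 8 = 12
N_3 = 4 + 12 = 16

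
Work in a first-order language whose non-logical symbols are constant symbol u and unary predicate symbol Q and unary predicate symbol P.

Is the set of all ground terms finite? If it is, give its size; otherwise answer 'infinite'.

1

There are no function symbols, so the only ground term is the single constant.
The Herbrand universe is {u}, finite with 1 element.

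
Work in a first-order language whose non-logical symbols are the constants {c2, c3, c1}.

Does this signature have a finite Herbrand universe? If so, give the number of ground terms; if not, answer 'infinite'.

There are no function symbols, so every ground term is one of the 3 constants.
The Herbrand universe is {c2, c3, c1}, which is finite with 3 elements.

3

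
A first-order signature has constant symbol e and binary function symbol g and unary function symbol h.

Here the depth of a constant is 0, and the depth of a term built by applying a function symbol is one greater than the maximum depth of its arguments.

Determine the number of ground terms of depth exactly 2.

10

Count level by level. With function symbols g/2, h/1, the terms of depth ≤ k are the 1 constant together with each function applied to depth-≤(k−1) tuples, so N_k = 1 + N_{k-1}^2 + N_{k-1}.
N_0 = 1
N_1 = 1 + 1^2 + 1 = 3
N_2 = 1 + 3^2 + 3 = 13
Terms of depth exactly 2: N_2 − N_1 = 13 − 3 = 10.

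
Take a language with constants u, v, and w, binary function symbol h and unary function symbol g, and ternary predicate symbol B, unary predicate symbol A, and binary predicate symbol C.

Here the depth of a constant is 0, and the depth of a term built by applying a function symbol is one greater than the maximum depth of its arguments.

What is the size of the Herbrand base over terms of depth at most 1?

3615

First count ground terms of depth ≤ 1.
Write N_k for the number of ground terms of depth ≤ k. A term of depth ≤ k is either a constant or a function symbol applied to arguments of depth ≤ k−1, so N_k = 3 + N_{k-1}^2 + N_{k-1}.
N_0 = 3
N_1 = 3 + 3^2 + 3 = 15
So |H| = 15.
For each predicate symbol, the number of ground atoms is |H| raised to its arity; summing:
  B: 15^3 = 3375;  A: 15;  C: 15^2 = 225
Total ground atoms: 3375 + 15 + 225 = 3615.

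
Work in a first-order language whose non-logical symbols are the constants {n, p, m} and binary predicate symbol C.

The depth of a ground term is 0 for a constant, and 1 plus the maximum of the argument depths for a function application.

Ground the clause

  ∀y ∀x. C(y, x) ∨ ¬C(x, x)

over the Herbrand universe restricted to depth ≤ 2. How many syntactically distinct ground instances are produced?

9

Ground terms of depth ≤ 2:
  With no function symbols every ground term is a constant, so there are exactly 3 ground terms at every depth bound.
  N_0 = 3
  N_1 = 3
  N_2 = 3
  Explicitly: n, p, m.
So there are 3 ground terms available for substitution.
There are 2 variables to instantiate (y, x), each occurring in at least one literal, so different choices give different ground instances.
Number of ground instances = 3^2 = 9.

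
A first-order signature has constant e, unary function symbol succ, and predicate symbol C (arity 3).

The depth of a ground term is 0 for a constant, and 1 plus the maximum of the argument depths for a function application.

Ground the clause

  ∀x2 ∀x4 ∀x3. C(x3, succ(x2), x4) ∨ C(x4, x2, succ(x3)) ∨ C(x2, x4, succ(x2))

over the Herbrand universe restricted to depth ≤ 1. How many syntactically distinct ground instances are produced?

8

Ground terms of depth ≤ 1:
  Write N_k for the number of ground terms of depth ≤ k. A term of depth ≤ k is either a constant or a function symbol applied to arguments of depth ≤ k−1, so N_k = 1 + N_{k-1}.
  N_0 = 1
  N_1 = 1 + 1 = 2
So there are 2 ground terms available for substitution.
The body mentions every one of the 3 quantified variables; since ground terms form a free algebra, no two substitutions collapse to the same formula.
Number of ground instances = 2^3 = 8.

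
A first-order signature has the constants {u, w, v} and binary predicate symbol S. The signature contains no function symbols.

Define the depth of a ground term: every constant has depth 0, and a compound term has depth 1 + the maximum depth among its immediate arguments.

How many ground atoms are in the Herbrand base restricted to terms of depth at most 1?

9

First count ground terms of depth ≤ 1.
With no function symbols every ground term is a constant, so there are exactly 3 ground terms at every depth bound.
N_0 = 3
N_1 = 3
So |H| = 3.
Ground atoms are formed by filling each argument slot of a predicate with a term from H, so an r-ary predicate gives |H|^r atoms:
  S: 3^2 = 9
Total ground atoms: 9.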